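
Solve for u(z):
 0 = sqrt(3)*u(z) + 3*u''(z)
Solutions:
 u(z) = C1*sin(3^(3/4)*z/3) + C2*cos(3^(3/4)*z/3)


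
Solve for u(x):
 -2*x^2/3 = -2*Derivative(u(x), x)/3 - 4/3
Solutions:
 u(x) = C1 + x^3/3 - 2*x


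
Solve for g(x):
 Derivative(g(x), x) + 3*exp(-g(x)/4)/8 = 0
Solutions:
 g(x) = 4*log(C1 - 3*x/32)


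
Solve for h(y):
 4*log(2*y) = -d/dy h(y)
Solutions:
 h(y) = C1 - 4*y*log(y) - y*log(16) + 4*y


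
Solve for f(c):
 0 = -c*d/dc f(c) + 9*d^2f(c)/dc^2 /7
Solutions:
 f(c) = C1 + C2*erfi(sqrt(14)*c/6)


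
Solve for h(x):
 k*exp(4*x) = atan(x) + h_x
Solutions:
 h(x) = C1 + k*exp(4*x)/4 - x*atan(x) + log(x^2 + 1)/2


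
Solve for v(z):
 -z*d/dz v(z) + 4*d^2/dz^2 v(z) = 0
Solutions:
 v(z) = C1 + C2*erfi(sqrt(2)*z/4)


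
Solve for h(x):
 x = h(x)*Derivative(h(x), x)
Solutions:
 h(x) = -sqrt(C1 + x^2)
 h(x) = sqrt(C1 + x^2)


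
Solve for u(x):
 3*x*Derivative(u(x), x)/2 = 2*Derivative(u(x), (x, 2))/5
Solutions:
 u(x) = C1 + C2*erfi(sqrt(30)*x/4)


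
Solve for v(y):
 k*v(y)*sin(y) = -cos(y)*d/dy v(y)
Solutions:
 v(y) = C1*exp(k*log(cos(y)))


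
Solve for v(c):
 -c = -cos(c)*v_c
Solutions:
 v(c) = C1 + Integral(c/cos(c), c)


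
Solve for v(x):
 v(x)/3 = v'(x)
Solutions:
 v(x) = C1*exp(x/3)


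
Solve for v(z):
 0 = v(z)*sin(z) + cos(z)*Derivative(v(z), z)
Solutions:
 v(z) = C1*cos(z)


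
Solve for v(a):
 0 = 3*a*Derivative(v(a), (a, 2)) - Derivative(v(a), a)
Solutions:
 v(a) = C1 + C2*a^(4/3)


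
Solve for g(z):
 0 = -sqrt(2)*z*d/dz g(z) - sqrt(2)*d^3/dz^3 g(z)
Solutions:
 g(z) = C1 + Integral(C2*airyai(-z) + C3*airybi(-z), z)


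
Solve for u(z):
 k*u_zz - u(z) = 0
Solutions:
 u(z) = C1*exp(-z*sqrt(1/k)) + C2*exp(z*sqrt(1/k))


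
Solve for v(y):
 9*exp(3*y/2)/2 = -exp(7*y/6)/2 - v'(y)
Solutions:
 v(y) = C1 - 3*exp(7*y/6)/7 - 3*exp(3*y/2)


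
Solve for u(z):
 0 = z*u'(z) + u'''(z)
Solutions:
 u(z) = C1 + Integral(C2*airyai(-z) + C3*airybi(-z), z)


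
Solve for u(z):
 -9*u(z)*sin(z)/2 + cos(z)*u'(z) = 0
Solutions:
 u(z) = C1/cos(z)^(9/2)


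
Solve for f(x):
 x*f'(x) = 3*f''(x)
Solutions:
 f(x) = C1 + C2*erfi(sqrt(6)*x/6)


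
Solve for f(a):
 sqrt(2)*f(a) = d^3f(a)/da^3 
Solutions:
 f(a) = C3*exp(2^(1/6)*a) + (C1*sin(2^(1/6)*sqrt(3)*a/2) + C2*cos(2^(1/6)*sqrt(3)*a/2))*exp(-2^(1/6)*a/2)


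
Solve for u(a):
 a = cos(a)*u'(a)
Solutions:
 u(a) = C1 + Integral(a/cos(a), a)


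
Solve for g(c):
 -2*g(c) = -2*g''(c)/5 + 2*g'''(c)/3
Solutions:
 g(c) = C1*exp(c*(2*2^(1/3)/(5*sqrt(5565) + 373)^(1/3) + 4 + 2^(2/3)*(5*sqrt(5565) + 373)^(1/3))/20)*sin(2^(1/3)*sqrt(3)*c*(-2^(1/3)*(5*sqrt(5565) + 373)^(1/3) + 2/(5*sqrt(5565) + 373)^(1/3))/20) + C2*exp(c*(2*2^(1/3)/(5*sqrt(5565) + 373)^(1/3) + 4 + 2^(2/3)*(5*sqrt(5565) + 373)^(1/3))/20)*cos(2^(1/3)*sqrt(3)*c*(-2^(1/3)*(5*sqrt(5565) + 373)^(1/3) + 2/(5*sqrt(5565) + 373)^(1/3))/20) + C3*exp(c*(-2^(2/3)*(5*sqrt(5565) + 373)^(1/3) - 2*2^(1/3)/(5*sqrt(5565) + 373)^(1/3) + 2)/10)


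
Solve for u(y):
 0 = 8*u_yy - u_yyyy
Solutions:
 u(y) = C1 + C2*y + C3*exp(-2*sqrt(2)*y) + C4*exp(2*sqrt(2)*y)


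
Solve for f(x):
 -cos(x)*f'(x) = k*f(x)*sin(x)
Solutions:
 f(x) = C1*exp(k*log(cos(x)))


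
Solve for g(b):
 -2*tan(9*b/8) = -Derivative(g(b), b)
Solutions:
 g(b) = C1 - 16*log(cos(9*b/8))/9


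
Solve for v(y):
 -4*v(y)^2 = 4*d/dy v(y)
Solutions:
 v(y) = 1/(C1 + y)


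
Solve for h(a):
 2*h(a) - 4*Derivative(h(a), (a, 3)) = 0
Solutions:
 h(a) = C3*exp(2^(2/3)*a/2) + (C1*sin(2^(2/3)*sqrt(3)*a/4) + C2*cos(2^(2/3)*sqrt(3)*a/4))*exp(-2^(2/3)*a/4)


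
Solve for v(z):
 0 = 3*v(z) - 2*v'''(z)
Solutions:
 v(z) = C3*exp(2^(2/3)*3^(1/3)*z/2) + (C1*sin(2^(2/3)*3^(5/6)*z/4) + C2*cos(2^(2/3)*3^(5/6)*z/4))*exp(-2^(2/3)*3^(1/3)*z/4)


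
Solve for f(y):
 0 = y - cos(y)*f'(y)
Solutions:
 f(y) = C1 + Integral(y/cos(y), y)


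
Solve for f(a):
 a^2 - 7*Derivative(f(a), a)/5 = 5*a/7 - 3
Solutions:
 f(a) = C1 + 5*a^3/21 - 25*a^2/98 + 15*a/7


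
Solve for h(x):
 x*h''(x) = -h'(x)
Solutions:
 h(x) = C1 + C2*log(x)


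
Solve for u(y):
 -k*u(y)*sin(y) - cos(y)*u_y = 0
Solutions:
 u(y) = C1*exp(k*log(cos(y)))


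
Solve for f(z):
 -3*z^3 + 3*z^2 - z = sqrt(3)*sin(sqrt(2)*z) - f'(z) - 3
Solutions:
 f(z) = C1 + 3*z^4/4 - z^3 + z^2/2 - 3*z - sqrt(6)*cos(sqrt(2)*z)/2


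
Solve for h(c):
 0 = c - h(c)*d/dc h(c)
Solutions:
 h(c) = -sqrt(C1 + c^2)
 h(c) = sqrt(C1 + c^2)


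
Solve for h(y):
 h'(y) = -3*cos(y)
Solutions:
 h(y) = C1 - 3*sin(y)


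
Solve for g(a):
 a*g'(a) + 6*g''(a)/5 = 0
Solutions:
 g(a) = C1 + C2*erf(sqrt(15)*a/6)


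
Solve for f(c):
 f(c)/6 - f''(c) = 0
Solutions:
 f(c) = C1*exp(-sqrt(6)*c/6) + C2*exp(sqrt(6)*c/6)


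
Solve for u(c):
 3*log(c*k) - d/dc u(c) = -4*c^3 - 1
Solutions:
 u(c) = C1 + c^4 + 3*c*log(c*k) - 2*c


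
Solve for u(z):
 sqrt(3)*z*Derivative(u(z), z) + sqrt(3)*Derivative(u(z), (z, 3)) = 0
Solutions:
 u(z) = C1 + Integral(C2*airyai(-z) + C3*airybi(-z), z)


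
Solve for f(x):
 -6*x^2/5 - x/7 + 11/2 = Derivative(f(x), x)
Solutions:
 f(x) = C1 - 2*x^3/5 - x^2/14 + 11*x/2


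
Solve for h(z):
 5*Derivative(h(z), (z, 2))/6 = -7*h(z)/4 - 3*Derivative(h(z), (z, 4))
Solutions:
 h(z) = (C1*sin(sqrt(2)*3^(3/4)*7^(1/4)*z*cos(atan(sqrt(731)/5)/2)/6) + C2*cos(sqrt(2)*3^(3/4)*7^(1/4)*z*cos(atan(sqrt(731)/5)/2)/6))*exp(-sqrt(2)*3^(3/4)*7^(1/4)*z*sin(atan(sqrt(731)/5)/2)/6) + (C3*sin(sqrt(2)*3^(3/4)*7^(1/4)*z*cos(atan(sqrt(731)/5)/2)/6) + C4*cos(sqrt(2)*3^(3/4)*7^(1/4)*z*cos(atan(sqrt(731)/5)/2)/6))*exp(sqrt(2)*3^(3/4)*7^(1/4)*z*sin(atan(sqrt(731)/5)/2)/6)


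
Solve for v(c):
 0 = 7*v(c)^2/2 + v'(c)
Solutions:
 v(c) = 2/(C1 + 7*c)


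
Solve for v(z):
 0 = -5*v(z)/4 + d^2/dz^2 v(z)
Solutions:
 v(z) = C1*exp(-sqrt(5)*z/2) + C2*exp(sqrt(5)*z/2)


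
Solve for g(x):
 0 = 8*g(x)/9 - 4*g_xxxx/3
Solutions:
 g(x) = C1*exp(-2^(1/4)*3^(3/4)*x/3) + C2*exp(2^(1/4)*3^(3/4)*x/3) + C3*sin(2^(1/4)*3^(3/4)*x/3) + C4*cos(2^(1/4)*3^(3/4)*x/3)


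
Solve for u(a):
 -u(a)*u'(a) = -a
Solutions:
 u(a) = -sqrt(C1 + a^2)
 u(a) = sqrt(C1 + a^2)


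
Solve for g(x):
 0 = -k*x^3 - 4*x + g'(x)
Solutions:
 g(x) = C1 + k*x^4/4 + 2*x^2


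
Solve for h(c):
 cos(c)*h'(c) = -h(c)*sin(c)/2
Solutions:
 h(c) = C1*sqrt(cos(c))


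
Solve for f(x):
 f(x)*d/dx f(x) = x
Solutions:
 f(x) = -sqrt(C1 + x^2)
 f(x) = sqrt(C1 + x^2)


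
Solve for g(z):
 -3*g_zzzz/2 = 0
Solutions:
 g(z) = C1 + C2*z + C3*z^2 + C4*z^3


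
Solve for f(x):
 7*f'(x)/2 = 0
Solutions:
 f(x) = C1


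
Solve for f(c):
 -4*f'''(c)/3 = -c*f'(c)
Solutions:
 f(c) = C1 + Integral(C2*airyai(6^(1/3)*c/2) + C3*airybi(6^(1/3)*c/2), c)


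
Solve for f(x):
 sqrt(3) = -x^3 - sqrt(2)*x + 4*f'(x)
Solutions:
 f(x) = C1 + x^4/16 + sqrt(2)*x^2/8 + sqrt(3)*x/4


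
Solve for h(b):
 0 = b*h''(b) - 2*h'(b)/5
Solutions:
 h(b) = C1 + C2*b^(7/5)


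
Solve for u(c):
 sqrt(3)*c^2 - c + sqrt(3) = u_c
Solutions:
 u(c) = C1 + sqrt(3)*c^3/3 - c^2/2 + sqrt(3)*c


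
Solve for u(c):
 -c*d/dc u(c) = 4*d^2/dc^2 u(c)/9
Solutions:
 u(c) = C1 + C2*erf(3*sqrt(2)*c/4)


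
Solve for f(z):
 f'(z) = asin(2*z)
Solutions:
 f(z) = C1 + z*asin(2*z) + sqrt(1 - 4*z^2)/2


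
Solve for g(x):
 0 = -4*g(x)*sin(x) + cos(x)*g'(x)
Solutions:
 g(x) = C1/cos(x)^4


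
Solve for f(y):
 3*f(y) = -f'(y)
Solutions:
 f(y) = C1*exp(-3*y)


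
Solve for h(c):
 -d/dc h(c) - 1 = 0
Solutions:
 h(c) = C1 - c


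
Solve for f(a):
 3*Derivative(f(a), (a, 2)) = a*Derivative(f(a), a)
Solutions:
 f(a) = C1 + C2*erfi(sqrt(6)*a/6)


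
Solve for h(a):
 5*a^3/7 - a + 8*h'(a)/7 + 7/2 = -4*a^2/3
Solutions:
 h(a) = C1 - 5*a^4/32 - 7*a^3/18 + 7*a^2/16 - 49*a/16


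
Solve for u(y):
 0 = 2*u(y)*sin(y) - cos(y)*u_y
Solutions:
 u(y) = C1/cos(y)^2


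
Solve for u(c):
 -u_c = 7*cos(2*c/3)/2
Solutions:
 u(c) = C1 - 21*sin(2*c/3)/4


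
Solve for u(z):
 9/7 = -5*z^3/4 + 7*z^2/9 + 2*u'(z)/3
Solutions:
 u(z) = C1 + 15*z^4/32 - 7*z^3/18 + 27*z/14


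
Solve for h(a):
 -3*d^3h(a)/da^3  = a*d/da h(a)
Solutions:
 h(a) = C1 + Integral(C2*airyai(-3^(2/3)*a/3) + C3*airybi(-3^(2/3)*a/3), a)


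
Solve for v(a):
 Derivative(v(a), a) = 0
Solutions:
 v(a) = C1


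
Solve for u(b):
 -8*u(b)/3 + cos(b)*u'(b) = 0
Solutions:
 u(b) = C1*(sin(b) + 1)^(4/3)/(sin(b) - 1)^(4/3)


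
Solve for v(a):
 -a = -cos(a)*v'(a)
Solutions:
 v(a) = C1 + Integral(a/cos(a), a)


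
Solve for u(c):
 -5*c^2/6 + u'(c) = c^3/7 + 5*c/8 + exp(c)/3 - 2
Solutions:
 u(c) = C1 + c^4/28 + 5*c^3/18 + 5*c^2/16 - 2*c + exp(c)/3


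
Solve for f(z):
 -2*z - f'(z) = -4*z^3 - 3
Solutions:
 f(z) = C1 + z^4 - z^2 + 3*z


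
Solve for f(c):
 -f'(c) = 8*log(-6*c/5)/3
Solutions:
 f(c) = C1 - 8*c*log(-c)/3 + 8*c*(-log(6) + 1 + log(5))/3


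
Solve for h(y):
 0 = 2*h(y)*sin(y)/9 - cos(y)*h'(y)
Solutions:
 h(y) = C1/cos(y)^(2/9)


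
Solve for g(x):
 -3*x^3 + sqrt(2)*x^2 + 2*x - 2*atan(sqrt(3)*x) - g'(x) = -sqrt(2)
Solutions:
 g(x) = C1 - 3*x^4/4 + sqrt(2)*x^3/3 + x^2 - 2*x*atan(sqrt(3)*x) + sqrt(2)*x + sqrt(3)*log(3*x^2 + 1)/3


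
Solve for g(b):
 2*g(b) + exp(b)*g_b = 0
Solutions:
 g(b) = C1*exp(2*exp(-b))


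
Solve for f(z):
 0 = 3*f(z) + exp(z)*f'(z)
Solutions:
 f(z) = C1*exp(3*exp(-z))


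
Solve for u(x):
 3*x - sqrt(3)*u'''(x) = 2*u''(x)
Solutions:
 u(x) = C1 + C2*x + C3*exp(-2*sqrt(3)*x/3) + x^3/4 - 3*sqrt(3)*x^2/8


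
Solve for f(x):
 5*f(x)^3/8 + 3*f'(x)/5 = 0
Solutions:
 f(x) = -2*sqrt(3)*sqrt(-1/(C1 - 25*x))
 f(x) = 2*sqrt(3)*sqrt(-1/(C1 - 25*x))


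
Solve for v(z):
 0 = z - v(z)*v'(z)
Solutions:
 v(z) = -sqrt(C1 + z^2)
 v(z) = sqrt(C1 + z^2)


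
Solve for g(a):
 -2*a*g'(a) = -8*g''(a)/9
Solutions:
 g(a) = C1 + C2*erfi(3*sqrt(2)*a/4)


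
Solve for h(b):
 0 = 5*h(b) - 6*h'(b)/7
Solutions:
 h(b) = C1*exp(35*b/6)


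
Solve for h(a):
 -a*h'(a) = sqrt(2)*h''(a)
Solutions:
 h(a) = C1 + C2*erf(2^(1/4)*a/2)


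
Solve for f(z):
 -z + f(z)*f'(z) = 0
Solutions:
 f(z) = -sqrt(C1 + z^2)
 f(z) = sqrt(C1 + z^2)


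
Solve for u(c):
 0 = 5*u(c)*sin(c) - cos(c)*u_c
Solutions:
 u(c) = C1/cos(c)^5


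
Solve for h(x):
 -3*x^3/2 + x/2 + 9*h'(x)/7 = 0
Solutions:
 h(x) = C1 + 7*x^4/24 - 7*x^2/36


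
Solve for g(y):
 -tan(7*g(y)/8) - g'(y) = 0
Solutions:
 g(y) = -8*asin(C1*exp(-7*y/8))/7 + 8*pi/7
 g(y) = 8*asin(C1*exp(-7*y/8))/7


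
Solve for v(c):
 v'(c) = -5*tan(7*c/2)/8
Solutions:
 v(c) = C1 + 5*log(cos(7*c/2))/28


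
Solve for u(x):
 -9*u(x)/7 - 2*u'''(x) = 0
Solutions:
 u(x) = C3*exp(-42^(2/3)*x/14) + (C1*sin(3*14^(2/3)*3^(1/6)*x/28) + C2*cos(3*14^(2/3)*3^(1/6)*x/28))*exp(42^(2/3)*x/28)


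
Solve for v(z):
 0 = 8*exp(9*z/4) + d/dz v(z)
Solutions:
 v(z) = C1 - 32*exp(9*z/4)/9


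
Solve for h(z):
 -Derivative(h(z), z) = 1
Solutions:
 h(z) = C1 - z


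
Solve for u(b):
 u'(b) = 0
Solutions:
 u(b) = C1


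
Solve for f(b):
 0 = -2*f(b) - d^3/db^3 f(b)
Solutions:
 f(b) = C3*exp(-2^(1/3)*b) + (C1*sin(2^(1/3)*sqrt(3)*b/2) + C2*cos(2^(1/3)*sqrt(3)*b/2))*exp(2^(1/3)*b/2)


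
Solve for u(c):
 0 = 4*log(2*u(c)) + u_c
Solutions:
 Integral(1/(log(_y) + log(2)), (_y, u(c)))/4 = C1 - c


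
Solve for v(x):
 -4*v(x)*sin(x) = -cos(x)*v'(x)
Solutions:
 v(x) = C1/cos(x)^4


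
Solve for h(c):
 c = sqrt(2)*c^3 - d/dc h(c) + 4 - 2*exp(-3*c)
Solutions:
 h(c) = C1 + sqrt(2)*c^4/4 - c^2/2 + 4*c + 2*exp(-3*c)/3


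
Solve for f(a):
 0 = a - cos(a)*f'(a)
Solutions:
 f(a) = C1 + Integral(a/cos(a), a)


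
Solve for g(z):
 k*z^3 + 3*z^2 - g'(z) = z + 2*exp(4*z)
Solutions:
 g(z) = C1 + k*z^4/4 + z^3 - z^2/2 - exp(4*z)/2


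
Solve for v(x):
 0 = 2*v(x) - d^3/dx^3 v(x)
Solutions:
 v(x) = C3*exp(2^(1/3)*x) + (C1*sin(2^(1/3)*sqrt(3)*x/2) + C2*cos(2^(1/3)*sqrt(3)*x/2))*exp(-2^(1/3)*x/2)


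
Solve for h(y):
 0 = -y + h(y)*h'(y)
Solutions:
 h(y) = -sqrt(C1 + y^2)
 h(y) = sqrt(C1 + y^2)


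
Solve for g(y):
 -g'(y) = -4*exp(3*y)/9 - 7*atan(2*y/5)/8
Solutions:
 g(y) = C1 + 7*y*atan(2*y/5)/8 + 4*exp(3*y)/27 - 35*log(4*y^2 + 25)/32


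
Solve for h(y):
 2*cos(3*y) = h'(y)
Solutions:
 h(y) = C1 + 2*sin(3*y)/3


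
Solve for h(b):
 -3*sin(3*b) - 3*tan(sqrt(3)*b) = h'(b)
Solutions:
 h(b) = C1 + sqrt(3)*log(cos(sqrt(3)*b)) + cos(3*b)


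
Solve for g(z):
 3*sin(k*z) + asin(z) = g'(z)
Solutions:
 g(z) = C1 + z*asin(z) + sqrt(1 - z^2) + 3*Piecewise((-cos(k*z)/k, Ne(k, 0)), (0, True))


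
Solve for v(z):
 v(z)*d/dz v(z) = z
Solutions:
 v(z) = -sqrt(C1 + z^2)
 v(z) = sqrt(C1 + z^2)


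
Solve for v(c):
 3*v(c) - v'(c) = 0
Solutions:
 v(c) = C1*exp(3*c)


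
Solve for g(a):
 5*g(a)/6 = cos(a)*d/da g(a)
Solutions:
 g(a) = C1*(sin(a) + 1)^(5/12)/(sin(a) - 1)^(5/12)


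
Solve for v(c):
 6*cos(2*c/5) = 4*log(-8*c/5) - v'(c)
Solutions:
 v(c) = C1 + 4*c*log(-c) - 4*c*log(5) - 4*c + 12*c*log(2) - 15*sin(2*c/5)


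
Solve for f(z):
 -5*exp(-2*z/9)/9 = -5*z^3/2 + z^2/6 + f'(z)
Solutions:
 f(z) = C1 + 5*z^4/8 - z^3/18 + 5*exp(-2*z/9)/2


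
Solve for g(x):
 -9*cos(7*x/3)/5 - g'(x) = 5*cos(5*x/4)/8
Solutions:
 g(x) = C1 - sin(5*x/4)/2 - 27*sin(7*x/3)/35


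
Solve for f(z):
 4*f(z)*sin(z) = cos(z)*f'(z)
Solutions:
 f(z) = C1/cos(z)^4


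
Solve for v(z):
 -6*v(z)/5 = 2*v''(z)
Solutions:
 v(z) = C1*sin(sqrt(15)*z/5) + C2*cos(sqrt(15)*z/5)


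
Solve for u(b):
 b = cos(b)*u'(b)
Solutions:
 u(b) = C1 + Integral(b/cos(b), b)


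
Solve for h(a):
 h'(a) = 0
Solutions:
 h(a) = C1


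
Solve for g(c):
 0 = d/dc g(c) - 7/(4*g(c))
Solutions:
 g(c) = -sqrt(C1 + 14*c)/2
 g(c) = sqrt(C1 + 14*c)/2


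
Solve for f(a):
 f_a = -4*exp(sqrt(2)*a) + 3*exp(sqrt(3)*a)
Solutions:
 f(a) = C1 - 2*sqrt(2)*exp(sqrt(2)*a) + sqrt(3)*exp(sqrt(3)*a)


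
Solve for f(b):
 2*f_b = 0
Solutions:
 f(b) = C1


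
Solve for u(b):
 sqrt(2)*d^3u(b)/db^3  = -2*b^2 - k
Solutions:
 u(b) = C1 + C2*b + C3*b^2 - sqrt(2)*b^5/60 - sqrt(2)*b^3*k/12


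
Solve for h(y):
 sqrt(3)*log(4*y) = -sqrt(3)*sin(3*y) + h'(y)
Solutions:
 h(y) = C1 + sqrt(3)*y*(log(y) - 1) + 2*sqrt(3)*y*log(2) - sqrt(3)*cos(3*y)/3


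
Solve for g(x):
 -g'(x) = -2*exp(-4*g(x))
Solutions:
 g(x) = log(-I*(C1 + 8*x)^(1/4))
 g(x) = log(I*(C1 + 8*x)^(1/4))
 g(x) = log(-(C1 + 8*x)^(1/4))
 g(x) = log(C1 + 8*x)/4


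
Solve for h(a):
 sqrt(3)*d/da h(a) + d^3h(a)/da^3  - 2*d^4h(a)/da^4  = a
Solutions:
 h(a) = C1 + C2*exp(a*(-(1 + 54*sqrt(3) + sqrt(-1 + (1 + 54*sqrt(3))^2))^(1/3) - 1/(1 + 54*sqrt(3) + sqrt(-1 + (1 + 54*sqrt(3))^2))^(1/3) + 2)/12)*sin(sqrt(3)*a*(-(1 + 54*sqrt(3) + sqrt(-1 + (1 + 54*sqrt(3))^2))^(1/3) + (1 + 54*sqrt(3) + sqrt(-1 + (1 + 54*sqrt(3))^2))^(-1/3))/12) + C3*exp(a*(-(1 + 54*sqrt(3) + sqrt(-1 + (1 + 54*sqrt(3))^2))^(1/3) - 1/(1 + 54*sqrt(3) + sqrt(-1 + (1 + 54*sqrt(3))^2))^(1/3) + 2)/12)*cos(sqrt(3)*a*(-(1 + 54*sqrt(3) + sqrt(-1 + (1 + 54*sqrt(3))^2))^(1/3) + (1 + 54*sqrt(3) + sqrt(-1 + (1 + 54*sqrt(3))^2))^(-1/3))/12) + C4*exp(a*((1 + 54*sqrt(3) + sqrt(-1 + (1 + 54*sqrt(3))^2))^(-1/3) + 1 + (1 + 54*sqrt(3) + sqrt(-1 + (1 + 54*sqrt(3))^2))^(1/3))/6) + sqrt(3)*a^2/6


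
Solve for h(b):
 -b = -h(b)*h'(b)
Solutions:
 h(b) = -sqrt(C1 + b^2)
 h(b) = sqrt(C1 + b^2)


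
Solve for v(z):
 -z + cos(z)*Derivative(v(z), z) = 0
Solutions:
 v(z) = C1 + Integral(z/cos(z), z)


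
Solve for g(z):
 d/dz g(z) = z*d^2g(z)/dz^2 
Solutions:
 g(z) = C1 + C2*z^2


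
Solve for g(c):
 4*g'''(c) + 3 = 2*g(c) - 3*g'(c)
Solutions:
 g(c) = C3*exp(c/2) + (C1*sin(sqrt(15)*c/4) + C2*cos(sqrt(15)*c/4))*exp(-c/4) + 3/2


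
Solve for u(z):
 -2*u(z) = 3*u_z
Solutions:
 u(z) = C1*exp(-2*z/3)


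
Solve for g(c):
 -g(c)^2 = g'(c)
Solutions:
 g(c) = 1/(C1 + c)


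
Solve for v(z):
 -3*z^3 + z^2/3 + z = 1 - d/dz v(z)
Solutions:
 v(z) = C1 + 3*z^4/4 - z^3/9 - z^2/2 + z


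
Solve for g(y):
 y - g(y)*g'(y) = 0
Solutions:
 g(y) = -sqrt(C1 + y^2)
 g(y) = sqrt(C1 + y^2)


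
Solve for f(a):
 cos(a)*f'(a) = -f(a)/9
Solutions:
 f(a) = C1*(sin(a) - 1)^(1/18)/(sin(a) + 1)^(1/18)


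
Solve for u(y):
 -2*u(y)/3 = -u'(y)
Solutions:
 u(y) = C1*exp(2*y/3)


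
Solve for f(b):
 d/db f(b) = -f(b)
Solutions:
 f(b) = C1*exp(-b)


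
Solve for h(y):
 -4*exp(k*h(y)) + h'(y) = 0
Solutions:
 h(y) = Piecewise((log(-1/(C1*k + 4*k*y))/k, Ne(k, 0)), (nan, True))
 h(y) = Piecewise((C1 + 4*y, Eq(k, 0)), (nan, True))


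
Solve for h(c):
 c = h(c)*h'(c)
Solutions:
 h(c) = -sqrt(C1 + c^2)
 h(c) = sqrt(C1 + c^2)


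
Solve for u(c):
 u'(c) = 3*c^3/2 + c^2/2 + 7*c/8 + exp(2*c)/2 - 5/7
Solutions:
 u(c) = C1 + 3*c^4/8 + c^3/6 + 7*c^2/16 - 5*c/7 + exp(2*c)/4


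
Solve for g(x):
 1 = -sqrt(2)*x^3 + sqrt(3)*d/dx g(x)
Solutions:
 g(x) = C1 + sqrt(6)*x^4/12 + sqrt(3)*x/3


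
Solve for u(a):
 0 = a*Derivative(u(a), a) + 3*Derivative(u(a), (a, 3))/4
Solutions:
 u(a) = C1 + Integral(C2*airyai(-6^(2/3)*a/3) + C3*airybi(-6^(2/3)*a/3), a)


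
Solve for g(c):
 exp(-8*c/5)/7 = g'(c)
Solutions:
 g(c) = C1 - 5*exp(-8*c/5)/56


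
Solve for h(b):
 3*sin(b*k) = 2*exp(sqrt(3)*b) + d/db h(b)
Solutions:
 h(b) = C1 - 2*sqrt(3)*exp(sqrt(3)*b)/3 - 3*cos(b*k)/k


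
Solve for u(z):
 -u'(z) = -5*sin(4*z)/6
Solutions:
 u(z) = C1 - 5*cos(4*z)/24


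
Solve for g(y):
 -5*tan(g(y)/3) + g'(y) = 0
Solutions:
 g(y) = -3*asin(C1*exp(5*y/3)) + 3*pi
 g(y) = 3*asin(C1*exp(5*y/3))


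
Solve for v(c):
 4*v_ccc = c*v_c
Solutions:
 v(c) = C1 + Integral(C2*airyai(2^(1/3)*c/2) + C3*airybi(2^(1/3)*c/2), c)


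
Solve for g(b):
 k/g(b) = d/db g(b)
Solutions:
 g(b) = -sqrt(C1 + 2*b*k)
 g(b) = sqrt(C1 + 2*b*k)


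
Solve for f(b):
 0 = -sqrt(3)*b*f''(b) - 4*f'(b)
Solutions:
 f(b) = C1 + C2*b^(1 - 4*sqrt(3)/3)


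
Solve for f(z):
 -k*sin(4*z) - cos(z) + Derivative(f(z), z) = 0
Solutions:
 f(z) = C1 - k*cos(4*z)/4 + sin(z)


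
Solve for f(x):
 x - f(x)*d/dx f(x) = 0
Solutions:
 f(x) = -sqrt(C1 + x^2)
 f(x) = sqrt(C1 + x^2)


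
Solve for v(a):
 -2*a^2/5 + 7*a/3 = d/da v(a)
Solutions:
 v(a) = C1 - 2*a^3/15 + 7*a^2/6


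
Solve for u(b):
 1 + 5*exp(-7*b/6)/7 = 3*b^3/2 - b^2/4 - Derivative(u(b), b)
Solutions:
 u(b) = C1 + 3*b^4/8 - b^3/12 - b + 30*exp(-7*b/6)/49


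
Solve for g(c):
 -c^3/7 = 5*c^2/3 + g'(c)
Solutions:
 g(c) = C1 - c^4/28 - 5*c^3/9


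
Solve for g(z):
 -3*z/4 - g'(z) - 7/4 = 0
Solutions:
 g(z) = C1 - 3*z^2/8 - 7*z/4


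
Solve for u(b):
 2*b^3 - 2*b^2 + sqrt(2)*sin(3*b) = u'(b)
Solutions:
 u(b) = C1 + b^4/2 - 2*b^3/3 - sqrt(2)*cos(3*b)/3


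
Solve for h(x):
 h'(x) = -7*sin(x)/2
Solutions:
 h(x) = C1 + 7*cos(x)/2


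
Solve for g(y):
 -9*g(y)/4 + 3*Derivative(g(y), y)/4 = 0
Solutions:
 g(y) = C1*exp(3*y)


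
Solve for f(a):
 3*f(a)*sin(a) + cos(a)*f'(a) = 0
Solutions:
 f(a) = C1*cos(a)^3


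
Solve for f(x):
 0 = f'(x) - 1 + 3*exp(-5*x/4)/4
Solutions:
 f(x) = C1 + x + 3*exp(-5*x/4)/5


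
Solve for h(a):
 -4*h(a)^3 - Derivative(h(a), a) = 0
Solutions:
 h(a) = -sqrt(2)*sqrt(-1/(C1 - 4*a))/2
 h(a) = sqrt(2)*sqrt(-1/(C1 - 4*a))/2


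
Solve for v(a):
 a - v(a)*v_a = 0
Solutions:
 v(a) = -sqrt(C1 + a^2)
 v(a) = sqrt(C1 + a^2)


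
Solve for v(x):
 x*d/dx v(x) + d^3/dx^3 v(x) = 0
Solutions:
 v(x) = C1 + Integral(C2*airyai(-x) + C3*airybi(-x), x)


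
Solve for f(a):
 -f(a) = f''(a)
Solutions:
 f(a) = C1*sin(a) + C2*cos(a)


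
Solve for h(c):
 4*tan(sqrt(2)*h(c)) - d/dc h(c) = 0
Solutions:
 h(c) = sqrt(2)*(pi - asin(C1*exp(4*sqrt(2)*c)))/2
 h(c) = sqrt(2)*asin(C1*exp(4*sqrt(2)*c))/2


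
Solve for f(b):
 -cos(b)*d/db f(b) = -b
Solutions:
 f(b) = C1 + Integral(b/cos(b), b)


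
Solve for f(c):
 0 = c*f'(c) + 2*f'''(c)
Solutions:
 f(c) = C1 + Integral(C2*airyai(-2^(2/3)*c/2) + C3*airybi(-2^(2/3)*c/2), c)


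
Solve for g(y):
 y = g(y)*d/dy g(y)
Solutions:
 g(y) = -sqrt(C1 + y^2)
 g(y) = sqrt(C1 + y^2)


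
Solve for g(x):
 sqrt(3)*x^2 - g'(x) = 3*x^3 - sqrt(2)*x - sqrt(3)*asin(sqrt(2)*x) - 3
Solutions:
 g(x) = C1 - 3*x^4/4 + sqrt(3)*x^3/3 + sqrt(2)*x^2/2 + 3*x + sqrt(3)*(x*asin(sqrt(2)*x) + sqrt(2)*sqrt(1 - 2*x^2)/2)


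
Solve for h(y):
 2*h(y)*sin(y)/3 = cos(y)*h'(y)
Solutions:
 h(y) = C1/cos(y)^(2/3)


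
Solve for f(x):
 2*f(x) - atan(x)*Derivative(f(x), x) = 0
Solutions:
 f(x) = C1*exp(2*Integral(1/atan(x), x))


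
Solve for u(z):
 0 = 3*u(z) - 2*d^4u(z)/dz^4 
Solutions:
 u(z) = C1*exp(-2^(3/4)*3^(1/4)*z/2) + C2*exp(2^(3/4)*3^(1/4)*z/2) + C3*sin(2^(3/4)*3^(1/4)*z/2) + C4*cos(2^(3/4)*3^(1/4)*z/2)


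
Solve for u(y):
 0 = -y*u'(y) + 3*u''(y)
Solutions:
 u(y) = C1 + C2*erfi(sqrt(6)*y/6)


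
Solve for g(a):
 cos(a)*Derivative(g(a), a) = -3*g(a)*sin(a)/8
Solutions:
 g(a) = C1*cos(a)^(3/8)


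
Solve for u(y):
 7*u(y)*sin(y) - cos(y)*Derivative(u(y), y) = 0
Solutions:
 u(y) = C1/cos(y)^7


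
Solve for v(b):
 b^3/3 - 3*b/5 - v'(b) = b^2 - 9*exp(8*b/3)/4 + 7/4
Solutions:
 v(b) = C1 + b^4/12 - b^3/3 - 3*b^2/10 - 7*b/4 + 27*exp(8*b/3)/32


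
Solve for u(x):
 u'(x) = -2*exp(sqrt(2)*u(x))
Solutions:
 u(x) = sqrt(2)*(2*log(1/(C1 + 2*x)) - log(2))/4


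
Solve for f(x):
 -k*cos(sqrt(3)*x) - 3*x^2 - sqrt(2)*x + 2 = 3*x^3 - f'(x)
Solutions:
 f(x) = C1 + sqrt(3)*k*sin(sqrt(3)*x)/3 + 3*x^4/4 + x^3 + sqrt(2)*x^2/2 - 2*x


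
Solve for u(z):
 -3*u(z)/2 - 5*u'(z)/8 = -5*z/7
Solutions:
 u(z) = C1*exp(-12*z/5) + 10*z/21 - 25/126


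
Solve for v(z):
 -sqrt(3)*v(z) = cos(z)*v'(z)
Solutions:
 v(z) = C1*(sin(z) - 1)^(sqrt(3)/2)/(sin(z) + 1)^(sqrt(3)/2)


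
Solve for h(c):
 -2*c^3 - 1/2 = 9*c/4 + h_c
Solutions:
 h(c) = C1 - c^4/2 - 9*c^2/8 - c/2


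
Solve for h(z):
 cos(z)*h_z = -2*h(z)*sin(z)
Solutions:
 h(z) = C1*cos(z)^2


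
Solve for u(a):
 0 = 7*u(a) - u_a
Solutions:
 u(a) = C1*exp(7*a)


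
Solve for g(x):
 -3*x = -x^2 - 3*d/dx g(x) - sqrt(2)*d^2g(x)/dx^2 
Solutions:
 g(x) = C1 + C2*exp(-3*sqrt(2)*x/2) - x^3/9 + sqrt(2)*x^2/9 + x^2/2 - sqrt(2)*x/3 - 4*x/27


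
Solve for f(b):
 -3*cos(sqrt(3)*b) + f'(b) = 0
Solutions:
 f(b) = C1 + sqrt(3)*sin(sqrt(3)*b)


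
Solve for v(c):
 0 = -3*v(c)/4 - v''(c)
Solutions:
 v(c) = C1*sin(sqrt(3)*c/2) + C2*cos(sqrt(3)*c/2)


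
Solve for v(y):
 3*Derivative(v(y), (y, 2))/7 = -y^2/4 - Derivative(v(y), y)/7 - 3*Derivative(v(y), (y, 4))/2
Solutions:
 v(y) = C1 + C2*exp(-21^(1/3)*y*(-(21 + sqrt(609))^(1/3) + 2*21^(1/3)/(21 + sqrt(609))^(1/3))/42)*sin(3^(1/6)*7^(1/3)*y*(6*7^(1/3)/(21 + sqrt(609))^(1/3) + 3^(2/3)*(21 + sqrt(609))^(1/3))/42) + C3*exp(-21^(1/3)*y*(-(21 + sqrt(609))^(1/3) + 2*21^(1/3)/(21 + sqrt(609))^(1/3))/42)*cos(3^(1/6)*7^(1/3)*y*(6*7^(1/3)/(21 + sqrt(609))^(1/3) + 3^(2/3)*(21 + sqrt(609))^(1/3))/42) + C4*exp(21^(1/3)*y*(-(21 + sqrt(609))^(1/3) + 2*21^(1/3)/(21 + sqrt(609))^(1/3))/21) - 7*y^3/12 + 21*y^2/4 - 63*y/2


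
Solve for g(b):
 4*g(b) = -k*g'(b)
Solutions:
 g(b) = C1*exp(-4*b/k)


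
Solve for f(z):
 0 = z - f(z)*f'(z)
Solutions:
 f(z) = -sqrt(C1 + z^2)
 f(z) = sqrt(C1 + z^2)


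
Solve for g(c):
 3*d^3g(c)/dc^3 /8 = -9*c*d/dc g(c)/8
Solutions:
 g(c) = C1 + Integral(C2*airyai(-3^(1/3)*c) + C3*airybi(-3^(1/3)*c), c)


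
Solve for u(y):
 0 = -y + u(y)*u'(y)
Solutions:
 u(y) = -sqrt(C1 + y^2)
 u(y) = sqrt(C1 + y^2)


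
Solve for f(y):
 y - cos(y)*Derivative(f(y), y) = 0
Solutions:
 f(y) = C1 + Integral(y/cos(y), y)


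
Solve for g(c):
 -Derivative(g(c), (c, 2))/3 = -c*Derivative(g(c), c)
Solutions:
 g(c) = C1 + C2*erfi(sqrt(6)*c/2)


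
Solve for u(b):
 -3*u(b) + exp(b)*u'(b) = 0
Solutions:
 u(b) = C1*exp(-3*exp(-b))


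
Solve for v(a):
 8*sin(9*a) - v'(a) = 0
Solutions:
 v(a) = C1 - 8*cos(9*a)/9


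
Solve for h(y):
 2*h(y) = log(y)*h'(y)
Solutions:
 h(y) = C1*exp(2*li(y))


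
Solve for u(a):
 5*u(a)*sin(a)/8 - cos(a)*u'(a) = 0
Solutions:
 u(a) = C1/cos(a)^(5/8)


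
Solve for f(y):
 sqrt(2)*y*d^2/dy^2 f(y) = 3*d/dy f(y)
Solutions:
 f(y) = C1 + C2*y^(1 + 3*sqrt(2)/2)


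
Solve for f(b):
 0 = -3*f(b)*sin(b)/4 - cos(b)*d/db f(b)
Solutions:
 f(b) = C1*cos(b)^(3/4)


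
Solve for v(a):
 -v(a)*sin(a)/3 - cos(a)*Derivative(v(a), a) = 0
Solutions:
 v(a) = C1*cos(a)^(1/3)


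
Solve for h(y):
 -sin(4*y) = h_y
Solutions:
 h(y) = C1 + cos(4*y)/4


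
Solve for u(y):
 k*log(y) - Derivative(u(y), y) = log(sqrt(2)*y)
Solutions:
 u(y) = C1 + k*y*log(y) - k*y - y*log(y) - y*log(2)/2 + y


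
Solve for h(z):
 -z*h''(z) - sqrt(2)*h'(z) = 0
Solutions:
 h(z) = C1 + C2*z^(1 - sqrt(2))


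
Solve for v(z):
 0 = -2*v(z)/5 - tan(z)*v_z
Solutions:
 v(z) = C1/sin(z)^(2/5)


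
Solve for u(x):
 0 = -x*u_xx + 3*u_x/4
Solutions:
 u(x) = C1 + C2*x^(7/4)


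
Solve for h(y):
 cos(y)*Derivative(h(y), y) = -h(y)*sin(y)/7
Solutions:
 h(y) = C1*cos(y)^(1/7)


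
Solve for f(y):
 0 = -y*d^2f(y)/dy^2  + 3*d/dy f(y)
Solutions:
 f(y) = C1 + C2*y^4


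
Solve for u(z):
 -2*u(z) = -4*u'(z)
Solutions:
 u(z) = C1*exp(z/2)


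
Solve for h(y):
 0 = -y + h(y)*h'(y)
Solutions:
 h(y) = -sqrt(C1 + y^2)
 h(y) = sqrt(C1 + y^2)


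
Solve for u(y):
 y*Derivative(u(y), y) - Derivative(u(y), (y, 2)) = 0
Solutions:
 u(y) = C1 + C2*erfi(sqrt(2)*y/2)


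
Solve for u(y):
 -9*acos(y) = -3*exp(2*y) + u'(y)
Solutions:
 u(y) = C1 - 9*y*acos(y) + 9*sqrt(1 - y^2) + 3*exp(2*y)/2


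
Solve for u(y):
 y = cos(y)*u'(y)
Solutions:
 u(y) = C1 + Integral(y/cos(y), y)


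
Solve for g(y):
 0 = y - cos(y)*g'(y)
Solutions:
 g(y) = C1 + Integral(y/cos(y), y)


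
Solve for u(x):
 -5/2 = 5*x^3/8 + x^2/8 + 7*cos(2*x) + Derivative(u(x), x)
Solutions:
 u(x) = C1 - 5*x^4/32 - x^3/24 - 5*x/2 - 7*sin(x)*cos(x)


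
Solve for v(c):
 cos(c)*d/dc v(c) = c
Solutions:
 v(c) = C1 + Integral(c/cos(c), c)


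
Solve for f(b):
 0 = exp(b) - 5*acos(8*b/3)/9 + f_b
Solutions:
 f(b) = C1 + 5*b*acos(8*b/3)/9 - 5*sqrt(9 - 64*b^2)/72 - exp(b)


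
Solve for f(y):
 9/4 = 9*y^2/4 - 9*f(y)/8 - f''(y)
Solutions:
 f(y) = C1*sin(3*sqrt(2)*y/4) + C2*cos(3*sqrt(2)*y/4) + 2*y^2 - 50/9


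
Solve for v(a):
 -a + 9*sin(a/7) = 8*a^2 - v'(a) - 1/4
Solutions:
 v(a) = C1 + 8*a^3/3 + a^2/2 - a/4 + 63*cos(a/7)


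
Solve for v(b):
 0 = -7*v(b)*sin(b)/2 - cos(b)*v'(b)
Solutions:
 v(b) = C1*cos(b)^(7/2)


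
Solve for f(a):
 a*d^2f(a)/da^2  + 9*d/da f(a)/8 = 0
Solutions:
 f(a) = C1 + C2/a^(1/8)


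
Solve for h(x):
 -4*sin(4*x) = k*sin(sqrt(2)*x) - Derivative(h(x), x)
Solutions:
 h(x) = C1 - sqrt(2)*k*cos(sqrt(2)*x)/2 - cos(4*x)


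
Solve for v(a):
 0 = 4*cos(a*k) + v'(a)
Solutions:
 v(a) = C1 - 4*sin(a*k)/k


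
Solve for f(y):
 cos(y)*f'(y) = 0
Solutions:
 f(y) = C1


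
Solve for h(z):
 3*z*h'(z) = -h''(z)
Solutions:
 h(z) = C1 + C2*erf(sqrt(6)*z/2)


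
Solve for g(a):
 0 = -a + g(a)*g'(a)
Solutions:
 g(a) = -sqrt(C1 + a^2)
 g(a) = sqrt(C1 + a^2)


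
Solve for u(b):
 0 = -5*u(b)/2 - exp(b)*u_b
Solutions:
 u(b) = C1*exp(5*exp(-b)/2)


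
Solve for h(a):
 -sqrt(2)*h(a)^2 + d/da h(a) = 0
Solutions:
 h(a) = -1/(C1 + sqrt(2)*a)


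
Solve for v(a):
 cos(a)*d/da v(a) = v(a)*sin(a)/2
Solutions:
 v(a) = C1/sqrt(cos(a))


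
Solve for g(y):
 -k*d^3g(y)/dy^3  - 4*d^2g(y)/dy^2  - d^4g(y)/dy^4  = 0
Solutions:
 g(y) = C1 + C2*y + C3*exp(y*(-k + sqrt(k^2 - 16))/2) + C4*exp(-y*(k + sqrt(k^2 - 16))/2)


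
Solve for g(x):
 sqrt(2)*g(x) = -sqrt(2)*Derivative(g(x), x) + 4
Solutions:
 g(x) = C1*exp(-x) + 2*sqrt(2)


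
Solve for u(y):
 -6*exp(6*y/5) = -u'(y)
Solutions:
 u(y) = C1 + 5*exp(6*y/5)


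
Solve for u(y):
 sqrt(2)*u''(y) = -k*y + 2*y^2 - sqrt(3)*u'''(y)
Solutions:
 u(y) = C1 + C2*y + C3*exp(-sqrt(6)*y/3) + sqrt(2)*y^4/12 + y^3*(-sqrt(2)*k - 4*sqrt(3))/12 + y^2*(sqrt(3)*k + 6*sqrt(2))/4


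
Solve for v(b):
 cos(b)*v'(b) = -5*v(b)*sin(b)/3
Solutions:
 v(b) = C1*cos(b)^(5/3)


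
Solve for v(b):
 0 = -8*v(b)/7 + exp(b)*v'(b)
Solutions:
 v(b) = C1*exp(-8*exp(-b)/7)


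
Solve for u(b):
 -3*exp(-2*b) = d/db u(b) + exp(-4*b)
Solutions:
 u(b) = C1 + 3*exp(-2*b)/2 + exp(-4*b)/4


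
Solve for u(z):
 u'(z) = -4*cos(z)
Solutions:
 u(z) = C1 - 4*sin(z)


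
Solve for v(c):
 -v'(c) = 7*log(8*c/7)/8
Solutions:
 v(c) = C1 - 7*c*log(c)/8 - 21*c*log(2)/8 + 7*c/8 + 7*c*log(7)/8


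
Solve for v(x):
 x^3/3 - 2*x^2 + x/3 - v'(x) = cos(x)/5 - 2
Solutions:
 v(x) = C1 + x^4/12 - 2*x^3/3 + x^2/6 + 2*x - sin(x)/5


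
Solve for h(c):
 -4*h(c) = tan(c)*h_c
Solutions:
 h(c) = C1/sin(c)^4


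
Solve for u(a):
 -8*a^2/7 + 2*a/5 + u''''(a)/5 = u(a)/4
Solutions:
 u(a) = C1*exp(-sqrt(2)*5^(1/4)*a/2) + C2*exp(sqrt(2)*5^(1/4)*a/2) + C3*sin(sqrt(2)*5^(1/4)*a/2) + C4*cos(sqrt(2)*5^(1/4)*a/2) - 32*a^2/7 + 8*a/5


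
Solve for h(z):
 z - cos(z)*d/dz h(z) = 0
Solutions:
 h(z) = C1 + Integral(z/cos(z), z)


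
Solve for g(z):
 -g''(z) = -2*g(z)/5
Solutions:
 g(z) = C1*exp(-sqrt(10)*z/5) + C2*exp(sqrt(10)*z/5)


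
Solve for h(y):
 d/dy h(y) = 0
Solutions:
 h(y) = C1


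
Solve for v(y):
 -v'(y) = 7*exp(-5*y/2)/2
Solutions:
 v(y) = C1 + 7*exp(-5*y/2)/5


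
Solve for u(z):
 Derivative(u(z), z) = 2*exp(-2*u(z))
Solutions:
 u(z) = log(-sqrt(C1 + 4*z))
 u(z) = log(C1 + 4*z)/2


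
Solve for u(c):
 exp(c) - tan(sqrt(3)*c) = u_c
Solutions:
 u(c) = C1 + exp(c) + sqrt(3)*log(cos(sqrt(3)*c))/3


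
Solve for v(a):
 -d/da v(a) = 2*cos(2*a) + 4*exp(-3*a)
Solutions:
 v(a) = C1 - sin(2*a) + 4*exp(-3*a)/3


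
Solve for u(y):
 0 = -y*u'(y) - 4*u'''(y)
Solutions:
 u(y) = C1 + Integral(C2*airyai(-2^(1/3)*y/2) + C3*airybi(-2^(1/3)*y/2), y)


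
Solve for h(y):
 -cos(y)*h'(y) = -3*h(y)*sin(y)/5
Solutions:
 h(y) = C1/cos(y)^(3/5)


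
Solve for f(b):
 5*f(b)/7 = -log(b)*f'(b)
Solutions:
 f(b) = C1*exp(-5*li(b)/7)


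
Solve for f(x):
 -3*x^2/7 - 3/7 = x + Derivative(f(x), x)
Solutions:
 f(x) = C1 - x^3/7 - x^2/2 - 3*x/7


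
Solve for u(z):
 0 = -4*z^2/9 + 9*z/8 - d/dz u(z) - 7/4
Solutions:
 u(z) = C1 - 4*z^3/27 + 9*z^2/16 - 7*z/4


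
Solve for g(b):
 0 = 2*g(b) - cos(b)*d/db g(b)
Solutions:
 g(b) = C1*(sin(b) + 1)/(sin(b) - 1)


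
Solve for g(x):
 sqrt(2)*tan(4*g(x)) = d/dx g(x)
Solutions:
 g(x) = -asin(C1*exp(4*sqrt(2)*x))/4 + pi/4
 g(x) = asin(C1*exp(4*sqrt(2)*x))/4


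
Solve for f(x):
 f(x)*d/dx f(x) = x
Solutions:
 f(x) = -sqrt(C1 + x^2)
 f(x) = sqrt(C1 + x^2)


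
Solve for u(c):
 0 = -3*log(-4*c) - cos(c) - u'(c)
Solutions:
 u(c) = C1 - 3*c*log(-c) - 6*c*log(2) + 3*c - sin(c)


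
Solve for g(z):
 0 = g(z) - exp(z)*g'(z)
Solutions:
 g(z) = C1*exp(-exp(-z))


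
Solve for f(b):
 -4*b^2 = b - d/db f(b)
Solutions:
 f(b) = C1 + 4*b^3/3 + b^2/2


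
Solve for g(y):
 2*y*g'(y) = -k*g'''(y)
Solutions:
 g(y) = C1 + Integral(C2*airyai(2^(1/3)*y*(-1/k)^(1/3)) + C3*airybi(2^(1/3)*y*(-1/k)^(1/3)), y)


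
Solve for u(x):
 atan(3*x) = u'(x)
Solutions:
 u(x) = C1 + x*atan(3*x) - log(9*x^2 + 1)/6


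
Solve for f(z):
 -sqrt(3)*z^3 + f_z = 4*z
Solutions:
 f(z) = C1 + sqrt(3)*z^4/4 + 2*z^2


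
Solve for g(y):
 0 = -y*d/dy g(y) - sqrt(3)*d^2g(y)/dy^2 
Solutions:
 g(y) = C1 + C2*erf(sqrt(2)*3^(3/4)*y/6)


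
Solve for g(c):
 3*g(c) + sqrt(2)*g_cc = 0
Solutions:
 g(c) = C1*sin(2^(3/4)*sqrt(3)*c/2) + C2*cos(2^(3/4)*sqrt(3)*c/2)


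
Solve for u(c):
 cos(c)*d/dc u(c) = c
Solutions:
 u(c) = C1 + Integral(c/cos(c), c)


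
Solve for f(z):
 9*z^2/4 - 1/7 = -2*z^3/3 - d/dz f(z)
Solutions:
 f(z) = C1 - z^4/6 - 3*z^3/4 + z/7


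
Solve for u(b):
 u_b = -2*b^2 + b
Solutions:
 u(b) = C1 - 2*b^3/3 + b^2/2


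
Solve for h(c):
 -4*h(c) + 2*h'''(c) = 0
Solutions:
 h(c) = C3*exp(2^(1/3)*c) + (C1*sin(2^(1/3)*sqrt(3)*c/2) + C2*cos(2^(1/3)*sqrt(3)*c/2))*exp(-2^(1/3)*c/2)


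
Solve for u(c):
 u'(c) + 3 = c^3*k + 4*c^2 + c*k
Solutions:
 u(c) = C1 + c^4*k/4 + 4*c^3/3 + c^2*k/2 - 3*c


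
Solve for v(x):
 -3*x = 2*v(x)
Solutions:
 v(x) = -3*x/2


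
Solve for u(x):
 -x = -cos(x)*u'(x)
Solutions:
 u(x) = C1 + Integral(x/cos(x), x)


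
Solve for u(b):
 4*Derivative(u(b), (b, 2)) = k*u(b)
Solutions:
 u(b) = C1*exp(-b*sqrt(k)/2) + C2*exp(b*sqrt(k)/2)


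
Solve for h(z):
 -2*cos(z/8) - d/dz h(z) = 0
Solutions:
 h(z) = C1 - 16*sin(z/8)


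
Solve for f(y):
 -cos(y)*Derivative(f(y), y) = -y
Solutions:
 f(y) = C1 + Integral(y/cos(y), y)


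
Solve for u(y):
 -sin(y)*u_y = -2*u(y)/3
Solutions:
 u(y) = C1*(cos(y) - 1)^(1/3)/(cos(y) + 1)^(1/3)


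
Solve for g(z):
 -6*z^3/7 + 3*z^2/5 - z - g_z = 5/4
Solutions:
 g(z) = C1 - 3*z^4/14 + z^3/5 - z^2/2 - 5*z/4


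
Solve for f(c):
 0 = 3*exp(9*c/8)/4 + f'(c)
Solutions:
 f(c) = C1 - 2*exp(9*c/8)/3


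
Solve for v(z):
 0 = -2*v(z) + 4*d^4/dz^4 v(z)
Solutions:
 v(z) = C1*exp(-2^(3/4)*z/2) + C2*exp(2^(3/4)*z/2) + C3*sin(2^(3/4)*z/2) + C4*cos(2^(3/4)*z/2)


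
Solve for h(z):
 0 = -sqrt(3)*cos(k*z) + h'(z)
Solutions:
 h(z) = C1 + sqrt(3)*sin(k*z)/k


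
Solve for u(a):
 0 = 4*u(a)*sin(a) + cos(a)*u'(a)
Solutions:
 u(a) = C1*cos(a)^4


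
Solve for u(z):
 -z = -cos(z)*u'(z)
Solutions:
 u(z) = C1 + Integral(z/cos(z), z)


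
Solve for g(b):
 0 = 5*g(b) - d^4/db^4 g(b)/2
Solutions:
 g(b) = C1*exp(-10^(1/4)*b) + C2*exp(10^(1/4)*b) + C3*sin(10^(1/4)*b) + C4*cos(10^(1/4)*b)


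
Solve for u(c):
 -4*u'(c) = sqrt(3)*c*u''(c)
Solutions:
 u(c) = C1 + C2*c^(1 - 4*sqrt(3)/3)


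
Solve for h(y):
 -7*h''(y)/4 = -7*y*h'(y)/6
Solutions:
 h(y) = C1 + C2*erfi(sqrt(3)*y/3)


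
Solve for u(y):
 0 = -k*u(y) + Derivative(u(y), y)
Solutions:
 u(y) = C1*exp(k*y)


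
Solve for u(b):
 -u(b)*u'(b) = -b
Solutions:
 u(b) = -sqrt(C1 + b^2)
 u(b) = sqrt(C1 + b^2)


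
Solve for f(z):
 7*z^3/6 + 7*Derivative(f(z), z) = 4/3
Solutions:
 f(z) = C1 - z^4/24 + 4*z/21


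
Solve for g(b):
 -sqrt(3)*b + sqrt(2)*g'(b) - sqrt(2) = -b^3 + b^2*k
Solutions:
 g(b) = C1 - sqrt(2)*b^4/8 + sqrt(2)*b^3*k/6 + sqrt(6)*b^2/4 + b


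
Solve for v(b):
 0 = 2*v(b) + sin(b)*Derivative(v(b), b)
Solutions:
 v(b) = C1*(cos(b) + 1)/(cos(b) - 1)


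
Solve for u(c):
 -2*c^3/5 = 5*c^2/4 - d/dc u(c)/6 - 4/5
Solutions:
 u(c) = C1 + 3*c^4/5 + 5*c^3/2 - 24*c/5


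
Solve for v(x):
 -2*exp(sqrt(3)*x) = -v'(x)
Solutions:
 v(x) = C1 + 2*sqrt(3)*exp(sqrt(3)*x)/3


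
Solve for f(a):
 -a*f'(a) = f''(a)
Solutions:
 f(a) = C1 + C2*erf(sqrt(2)*a/2)


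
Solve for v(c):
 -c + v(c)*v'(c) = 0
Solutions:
 v(c) = -sqrt(C1 + c^2)
 v(c) = sqrt(C1 + c^2)


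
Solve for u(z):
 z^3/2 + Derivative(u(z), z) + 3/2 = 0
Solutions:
 u(z) = C1 - z^4/8 - 3*z/2


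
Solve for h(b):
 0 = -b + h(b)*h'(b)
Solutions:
 h(b) = -sqrt(C1 + b^2)
 h(b) = sqrt(C1 + b^2)


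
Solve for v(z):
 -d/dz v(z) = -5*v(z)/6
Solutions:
 v(z) = C1*exp(5*z/6)


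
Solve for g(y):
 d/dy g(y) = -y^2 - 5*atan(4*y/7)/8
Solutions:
 g(y) = C1 - y^3/3 - 5*y*atan(4*y/7)/8 + 35*log(16*y^2 + 49)/64


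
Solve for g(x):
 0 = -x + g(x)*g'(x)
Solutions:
 g(x) = -sqrt(C1 + x^2)
 g(x) = sqrt(C1 + x^2)


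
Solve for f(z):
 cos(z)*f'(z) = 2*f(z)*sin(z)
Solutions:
 f(z) = C1/cos(z)^2


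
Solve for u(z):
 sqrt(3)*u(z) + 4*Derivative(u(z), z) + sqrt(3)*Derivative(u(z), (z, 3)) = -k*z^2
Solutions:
 u(z) = C1*exp(2^(1/3)*z*(-8*sqrt(3)/(27 + sqrt(3)*sqrt(243 + 256*sqrt(3)))^(1/3) + 2^(1/3)*(27 + sqrt(3)*sqrt(243 + 256*sqrt(3)))^(1/3))/12)*sin(2^(1/3)*z*(2/(27 + sqrt(3)*sqrt(243 + 256*sqrt(3)))^(1/3) + 2^(1/3)*sqrt(3)*(27 + sqrt(3)*sqrt(243 + 256*sqrt(3)))^(1/3)/12)) + C2*exp(2^(1/3)*z*(-8*sqrt(3)/(27 + sqrt(3)*sqrt(243 + 256*sqrt(3)))^(1/3) + 2^(1/3)*(27 + sqrt(3)*sqrt(243 + 256*sqrt(3)))^(1/3))/12)*cos(2^(1/3)*z*(2/(27 + sqrt(3)*sqrt(243 + 256*sqrt(3)))^(1/3) + 2^(1/3)*sqrt(3)*(27 + sqrt(3)*sqrt(243 + 256*sqrt(3)))^(1/3)/12)) + C3*exp(-2^(1/3)*z*(-8*sqrt(3)/(27 + sqrt(3)*sqrt(243 + 256*sqrt(3)))^(1/3) + 2^(1/3)*(27 + sqrt(3)*sqrt(243 + 256*sqrt(3)))^(1/3))/6) - sqrt(3)*k*z^2/3 + 8*k*z/3 - 32*sqrt(3)*k/9


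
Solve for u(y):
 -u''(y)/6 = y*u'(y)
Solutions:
 u(y) = C1 + C2*erf(sqrt(3)*y)


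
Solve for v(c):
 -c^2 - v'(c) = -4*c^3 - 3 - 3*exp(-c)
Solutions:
 v(c) = C1 + c^4 - c^3/3 + 3*c - 3*exp(-c)


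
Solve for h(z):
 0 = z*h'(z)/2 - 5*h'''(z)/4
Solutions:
 h(z) = C1 + Integral(C2*airyai(2^(1/3)*5^(2/3)*z/5) + C3*airybi(2^(1/3)*5^(2/3)*z/5), z)


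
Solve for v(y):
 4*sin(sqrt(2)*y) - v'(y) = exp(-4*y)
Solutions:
 v(y) = C1 - 2*sqrt(2)*cos(sqrt(2)*y) + exp(-4*y)/4


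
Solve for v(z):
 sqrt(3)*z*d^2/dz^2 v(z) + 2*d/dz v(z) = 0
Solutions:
 v(z) = C1 + C2*z^(1 - 2*sqrt(3)/3)


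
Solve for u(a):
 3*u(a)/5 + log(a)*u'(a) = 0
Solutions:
 u(a) = C1*exp(-3*li(a)/5)


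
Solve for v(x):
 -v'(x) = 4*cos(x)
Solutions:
 v(x) = C1 - 4*sin(x)


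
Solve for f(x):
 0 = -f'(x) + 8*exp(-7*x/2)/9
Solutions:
 f(x) = C1 - 16*exp(-7*x/2)/63


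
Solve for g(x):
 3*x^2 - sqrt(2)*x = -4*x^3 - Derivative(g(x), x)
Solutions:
 g(x) = C1 - x^4 - x^3 + sqrt(2)*x^2/2


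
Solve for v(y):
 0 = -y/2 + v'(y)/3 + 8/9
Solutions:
 v(y) = C1 + 3*y^2/4 - 8*y/3


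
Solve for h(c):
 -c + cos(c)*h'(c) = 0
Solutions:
 h(c) = C1 + Integral(c/cos(c), c)


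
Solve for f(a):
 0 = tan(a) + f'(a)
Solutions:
 f(a) = C1 + log(cos(a))


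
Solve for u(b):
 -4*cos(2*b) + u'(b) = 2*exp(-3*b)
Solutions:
 u(b) = C1 + 2*sin(2*b) - 2*exp(-3*b)/3


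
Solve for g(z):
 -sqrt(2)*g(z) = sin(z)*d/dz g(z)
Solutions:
 g(z) = C1*(cos(z) + 1)^(sqrt(2)/2)/(cos(z) - 1)^(sqrt(2)/2)


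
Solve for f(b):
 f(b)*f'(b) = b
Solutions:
 f(b) = -sqrt(C1 + b^2)
 f(b) = sqrt(C1 + b^2)


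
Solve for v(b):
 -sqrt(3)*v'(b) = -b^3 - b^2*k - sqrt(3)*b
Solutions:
 v(b) = C1 + sqrt(3)*b^4/12 + sqrt(3)*b^3*k/9 + b^2/2


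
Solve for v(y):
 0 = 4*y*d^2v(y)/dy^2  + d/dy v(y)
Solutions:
 v(y) = C1 + C2*y^(3/4)


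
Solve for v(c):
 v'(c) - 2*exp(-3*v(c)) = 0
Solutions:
 v(c) = log(C1 + 6*c)/3
 v(c) = log((-3^(1/3) - 3^(5/6)*I)*(C1 + 2*c)^(1/3)/2)
 v(c) = log((-3^(1/3) + 3^(5/6)*I)*(C1 + 2*c)^(1/3)/2)


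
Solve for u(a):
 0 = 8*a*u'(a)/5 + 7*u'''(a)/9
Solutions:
 u(a) = C1 + Integral(C2*airyai(-2*105^(2/3)*a/35) + C3*airybi(-2*105^(2/3)*a/35), a)


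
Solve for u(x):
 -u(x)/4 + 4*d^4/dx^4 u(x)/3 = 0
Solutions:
 u(x) = C1*exp(-3^(1/4)*x/2) + C2*exp(3^(1/4)*x/2) + C3*sin(3^(1/4)*x/2) + C4*cos(3^(1/4)*x/2)


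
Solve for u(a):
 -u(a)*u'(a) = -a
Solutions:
 u(a) = -sqrt(C1 + a^2)
 u(a) = sqrt(C1 + a^2)


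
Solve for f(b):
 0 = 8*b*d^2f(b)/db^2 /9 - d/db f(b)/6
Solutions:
 f(b) = C1 + C2*b^(19/16)


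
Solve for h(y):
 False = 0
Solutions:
 h(y) = C1 + 3*y*asin(4*y)/4 + zoo*y + 3*sqrt(1 - 16*y^2)/16


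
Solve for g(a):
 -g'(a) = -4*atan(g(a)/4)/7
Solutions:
 Integral(1/atan(_y/4), (_y, g(a))) = C1 + 4*a/7
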